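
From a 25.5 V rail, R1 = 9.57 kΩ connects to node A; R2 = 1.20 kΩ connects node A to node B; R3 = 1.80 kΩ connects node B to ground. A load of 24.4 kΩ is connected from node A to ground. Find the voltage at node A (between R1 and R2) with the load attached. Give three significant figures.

V ≈ 5.56 V

Below node A the series string R2+R3 = 3.000 kΩ sits in parallel with the 24.4 kΩ load: 2.672 kΩ.
V_A = 25.5 × 2.672/(9.57 + 2.672) = 5.56 V.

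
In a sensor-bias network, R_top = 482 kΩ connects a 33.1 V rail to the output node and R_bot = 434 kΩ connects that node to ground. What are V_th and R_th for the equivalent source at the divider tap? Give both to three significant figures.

V_th is the open-circuit tap voltage: 33.1 × 434/(482 + 434) = 15.7 V.
With the supply zeroed, R_top and R_bot appear in parallel from the tap: R_th = R_top‖R_bot = (482 × 434)/916.0 = 228 kΩ.

V_th = 15.7 V, R_th = 228 kΩ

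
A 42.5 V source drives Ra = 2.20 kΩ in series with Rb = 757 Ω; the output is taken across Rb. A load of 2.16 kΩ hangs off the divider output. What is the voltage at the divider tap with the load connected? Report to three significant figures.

The load sits in parallel with Rb: Rb‖R_L = (757 × 2160) / (757 + 2160) = 560.5 Ω.
V_out = 42.5 × 560.5 / (2200 + 560.5) = 42.5 × 560.5/2761 = 8.63 V.

V_out ≈ 8.63 V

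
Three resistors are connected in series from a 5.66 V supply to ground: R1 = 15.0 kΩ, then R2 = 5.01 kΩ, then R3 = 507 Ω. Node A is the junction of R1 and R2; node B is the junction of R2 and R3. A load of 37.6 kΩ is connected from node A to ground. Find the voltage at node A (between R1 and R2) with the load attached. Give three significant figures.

Below node A the series string R2+R3 = 5517 Ω sits in parallel with the 37600 Ω load: 4811 Ω.
V_A = 5.66 × 4811/(15000 + 4811) = 1.37 V.

V ≈ 1.37 V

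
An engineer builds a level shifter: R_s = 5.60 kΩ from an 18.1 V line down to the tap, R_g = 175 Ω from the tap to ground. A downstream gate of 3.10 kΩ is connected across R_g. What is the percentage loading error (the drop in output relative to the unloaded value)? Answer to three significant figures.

The divider's output (Thévenin) resistance is R_s‖R_g = 169.7 Ω.
Fractional drop under load = R_th/(R_th + R_L) = 169.7 / (169.7 + 3100) = 0.05190.
So the output falls by 5.19 %.

5.19 %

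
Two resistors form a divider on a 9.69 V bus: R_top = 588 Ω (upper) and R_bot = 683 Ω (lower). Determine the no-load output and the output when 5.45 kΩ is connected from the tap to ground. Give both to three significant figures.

Unloaded: 5.21 V; loaded: 4.92 V

Open-circuit: V = 9.69 × 683/(588 + 683) = 5.21 V.
With the load, R_bot becomes R_bot‖R_L = 606.9 Ω, so V = 9.69 × 606.9/1195 = 4.92 V.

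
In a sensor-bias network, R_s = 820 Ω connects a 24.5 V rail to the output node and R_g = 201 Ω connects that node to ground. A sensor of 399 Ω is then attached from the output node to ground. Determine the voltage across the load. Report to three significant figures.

V_out ≈ 3.43 V

The load sits in parallel with R_g: R_g‖R_L = (201 × 399) / (201 + 399) = 133.7 Ω.
V_out = 24.5 × 133.7 / (820 + 133.7) = 24.5 × 133.7/953.7 = 3.43 V.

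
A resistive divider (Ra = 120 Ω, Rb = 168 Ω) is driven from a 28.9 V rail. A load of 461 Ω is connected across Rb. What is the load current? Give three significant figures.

Rb‖R_L = 123.1 Ω; V_out = 28.9 × 123.1/243.1 = 14.64 V.
I_L = V_out / R_L = 14.64 / 461 Ω = 31.7 mA.

I_L ≈ 31.7 mA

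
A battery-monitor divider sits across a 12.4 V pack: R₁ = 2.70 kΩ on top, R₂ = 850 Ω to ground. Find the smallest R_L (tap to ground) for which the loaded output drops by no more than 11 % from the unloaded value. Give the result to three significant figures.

R_L(min) ≈ 5.23 kΩ

Output resistance R_th = R₁‖R₂ = (2700 × 850)/3550 = 646.5 Ω.
The fractional drop is R_th/(R_th + R_L); requiring this ≤ 0.110 gives R_L ≥ R_th(1/0.110 − 1) = 646.5 × 8.091 = 5.23 kΩ.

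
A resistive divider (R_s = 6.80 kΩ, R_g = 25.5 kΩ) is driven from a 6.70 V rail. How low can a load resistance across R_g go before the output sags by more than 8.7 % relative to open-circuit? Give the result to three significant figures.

Output resistance R_th = R_s‖R_g = (6.80 × 25.5)/32.30 = 5.368 kΩ.
The fractional drop is R_th/(R_th + R_L); requiring this ≤ 0.0870 gives R_L ≥ R_th(1/0.0870 − 1) = 5.368 × 10.49 = 56.3 kΩ.

R_L(min) ≈ 56.3 kΩ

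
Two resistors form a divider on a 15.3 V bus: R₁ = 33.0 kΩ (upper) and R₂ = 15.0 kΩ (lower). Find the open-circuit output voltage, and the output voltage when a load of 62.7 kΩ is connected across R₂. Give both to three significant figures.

Unloaded: 4.78 V; loaded: 4.11 V

Open-circuit: V = 15.3 × 15.0/(33.0 + 15.0) = 4.78 V.
With the load, R₂ becomes R₂‖R_L = 12.10 kΩ, so V = 15.3 × 12.10/45.10 = 4.11 V.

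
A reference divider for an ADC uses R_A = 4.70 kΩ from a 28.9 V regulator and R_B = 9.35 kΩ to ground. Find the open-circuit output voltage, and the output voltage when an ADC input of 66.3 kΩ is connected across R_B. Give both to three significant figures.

Unloaded: 19.2 V; loaded: 18.4 V

Open-circuit: V = 28.9 × 9.35/(4.70 + 9.35) = 19.2 V.
With the load, R_B becomes R_B‖R_L = 8.194 kΩ, so V = 28.9 × 8.194/12.89 = 18.4 V.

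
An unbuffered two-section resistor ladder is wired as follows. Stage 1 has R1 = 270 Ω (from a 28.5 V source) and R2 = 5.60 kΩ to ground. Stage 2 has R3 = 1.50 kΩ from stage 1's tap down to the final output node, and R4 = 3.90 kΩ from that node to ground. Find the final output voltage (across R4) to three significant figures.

Stage 2 presents R3+R4 = 5400 Ω as a load on stage 1's tap.
Stage 1's lower leg becomes R2‖(R3+R4) = 2749 Ω, so V_mid = 28.5 × 2749/3019 = 25.95 V.
Stage 2 is itself unloaded: V_out = V_mid × R4/(R3+R4) = 25.95 × 3900/5400 = 18.7 V.

V_out ≈ 18.7 V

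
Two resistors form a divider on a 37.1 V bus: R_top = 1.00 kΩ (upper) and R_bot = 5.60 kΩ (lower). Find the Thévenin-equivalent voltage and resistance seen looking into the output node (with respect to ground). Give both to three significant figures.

V_th is the open-circuit tap voltage: 37.1 × 5.60/(1.00 + 5.60) = 31.5 V.
With the supply zeroed, R_top and R_bot appear in parallel from the tap: R_th = R_top‖R_bot = (1.00 × 5.60)/6.600 = 848 Ω.

V_th = 31.5 V, R_th = 848 Ω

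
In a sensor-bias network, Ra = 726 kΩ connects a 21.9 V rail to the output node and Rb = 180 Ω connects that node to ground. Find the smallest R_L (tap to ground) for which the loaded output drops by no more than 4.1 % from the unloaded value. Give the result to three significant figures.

R_L(min) ≈ 4.21 kΩ

Output resistance R_th = Ra‖Rb = (726000 × 180)/726200 = 180.0 Ω.
The fractional drop is R_th/(R_th + R_L); requiring this ≤ 0.0410 gives R_L ≥ R_th(1/0.0410 − 1) = 180.0 × 23.39 = 4.21 kΩ.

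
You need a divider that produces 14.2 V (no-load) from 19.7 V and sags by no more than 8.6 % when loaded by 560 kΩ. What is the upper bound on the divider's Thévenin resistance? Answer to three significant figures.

Loading drop = R_th/(R_th + R_L) ≤ 0.0860, so R_th ≤ R_L · ε/(1−ε) = 560 kΩ × 0.0860/0.9140 = 52.7 kΩ.

R_th ≤ 52.7 kΩ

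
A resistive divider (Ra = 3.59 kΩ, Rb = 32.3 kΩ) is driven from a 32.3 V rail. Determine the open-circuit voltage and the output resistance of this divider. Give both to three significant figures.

V_th is the open-circuit tap voltage: 32.3 × 32.3/(3.59 + 32.3) = 29.1 V.
With the supply zeroed, Ra and Rb appear in parallel from the tap: R_th = Ra‖Rb = (3.59 × 32.3)/35.89 = 3.23 kΩ.

V_th = 29.1 V, R_th = 3.23 kΩ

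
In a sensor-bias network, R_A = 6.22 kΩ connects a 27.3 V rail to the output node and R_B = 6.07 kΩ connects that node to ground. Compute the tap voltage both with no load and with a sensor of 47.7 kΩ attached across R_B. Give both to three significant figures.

Open-circuit: V = 27.3 × 6.07/(6.22 + 6.07) = 13.5 V.
With the load, R_B becomes R_B‖R_L = 5.385 kΩ, so V = 27.3 × 5.385/11.60 = 12.7 V.

Unloaded: 13.5 V; loaded: 12.7 V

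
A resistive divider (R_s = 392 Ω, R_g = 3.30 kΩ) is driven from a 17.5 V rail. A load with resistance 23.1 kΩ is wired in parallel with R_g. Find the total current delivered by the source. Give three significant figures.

R_g‖R_L = 2888 Ω, so the source sees R_s + R_g‖R_L = 3280 Ω.
I = 17.5 V / 3280 Ω = 5.34 mA.

I ≈ 5.34 mA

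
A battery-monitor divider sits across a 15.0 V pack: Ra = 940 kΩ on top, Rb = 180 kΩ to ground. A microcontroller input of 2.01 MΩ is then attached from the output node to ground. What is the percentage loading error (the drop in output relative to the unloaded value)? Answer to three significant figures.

The divider's output (Thévenin) resistance is Ra‖Rb = 151.1 kΩ.
Fractional drop under load = R_th/(R_th + R_L) = 151.1 / (151.1 + 2010) = 0.06991.
So the output falls by 6.99 %.

6.99 %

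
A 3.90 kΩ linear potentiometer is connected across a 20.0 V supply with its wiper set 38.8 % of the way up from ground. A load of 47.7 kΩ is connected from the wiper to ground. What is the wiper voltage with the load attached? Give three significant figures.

V ≈ 7.61 V

The wiper splits the pot into (1−α)R = 2.387 kΩ above and αR = 1.513 kΩ below.
Lower section ‖ load = 1.467 kΩ.
V_wiper = 20.0 × 1.467/(2.387 + 1.467) = 7.61 V.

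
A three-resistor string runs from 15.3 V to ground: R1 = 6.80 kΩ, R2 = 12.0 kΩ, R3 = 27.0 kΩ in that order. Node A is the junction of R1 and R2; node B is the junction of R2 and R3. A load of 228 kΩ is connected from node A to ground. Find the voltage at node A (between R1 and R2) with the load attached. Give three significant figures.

V ≈ 12.7 V

Below node A the series string R2+R3 = 39.00 kΩ sits in parallel with the 228 kΩ load: 33.30 kΩ.
V_A = 15.3 × 33.30/(6.80 + 33.30) = 12.7 V.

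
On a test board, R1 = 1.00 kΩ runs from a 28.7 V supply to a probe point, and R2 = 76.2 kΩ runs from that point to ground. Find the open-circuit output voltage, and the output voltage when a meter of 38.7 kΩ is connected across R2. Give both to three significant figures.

Unloaded: 28.3 V; loaded: 27.6 V

Open-circuit: V = 28.7 × 76.2/(1.00 + 76.2) = 28.3 V.
With the load, R2 becomes R2‖R_L = 25.67 kΩ, so V = 28.7 × 25.67/26.67 = 27.6 V.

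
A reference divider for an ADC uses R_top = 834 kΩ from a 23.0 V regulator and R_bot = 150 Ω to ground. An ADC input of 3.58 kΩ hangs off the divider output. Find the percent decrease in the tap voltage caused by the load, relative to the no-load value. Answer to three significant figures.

4.02 %

The divider's output (Thévenin) resistance is R_top‖R_bot = 150.0 Ω.
Fractional drop under load = R_th/(R_th + R_L) = 150.0 / (150.0 + 3580) = 0.04021.
So the output falls by 4.02 %.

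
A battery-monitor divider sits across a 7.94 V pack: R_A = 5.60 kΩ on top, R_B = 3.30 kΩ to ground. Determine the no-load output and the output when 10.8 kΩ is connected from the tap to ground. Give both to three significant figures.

Unloaded: 2.94 V; loaded: 2.47 V

Open-circuit: V = 7.94 × 3.30/(5.60 + 3.30) = 2.94 V.
With the load, R_B becomes R_B‖R_L = 2.528 kΩ, so V = 7.94 × 2.528/8.128 = 2.47 V.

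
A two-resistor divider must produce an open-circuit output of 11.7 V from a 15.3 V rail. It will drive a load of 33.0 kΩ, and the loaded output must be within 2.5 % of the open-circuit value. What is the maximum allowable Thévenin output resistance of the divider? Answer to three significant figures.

R_th ≤ 846 Ω

Loading drop = R_th/(R_th + R_L) ≤ 0.0250, so R_th ≤ R_L · ε/(1−ε) = 33.0 kΩ × 0.0250/0.9750 = 846 Ω.
(Any R1, R2 with R2/(R1+R2) = 0.765 and R1‖R2 ≤ 846 Ω will meet the spec.)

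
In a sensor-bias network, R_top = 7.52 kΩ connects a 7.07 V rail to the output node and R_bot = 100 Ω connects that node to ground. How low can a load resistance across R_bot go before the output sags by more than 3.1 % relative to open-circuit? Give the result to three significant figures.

R_L(min) ≈ 3.08 kΩ

Output resistance R_th = R_top‖R_bot = (7520 × 100)/7620 = 98.69 Ω.
The fractional drop is R_th/(R_th + R_L); requiring this ≤ 0.0310 gives R_L ≥ R_th(1/0.0310 − 1) = 98.69 × 31.26 = 3.08 kΩ.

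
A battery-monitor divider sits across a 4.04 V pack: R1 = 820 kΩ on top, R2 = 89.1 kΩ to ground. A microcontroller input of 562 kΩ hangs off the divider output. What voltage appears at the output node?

V_out ≈ 0.346 V

The load sits in parallel with R2: R2‖R_L = (89.1 × 562) / (89.1 + 562) = 76.91 kΩ.
V_out = 4.04 × 76.91 / (820 + 76.91) = 4.04 × 76.91/896.9 = 0.346 V.
(Unloaded it would have been 0.396 V.)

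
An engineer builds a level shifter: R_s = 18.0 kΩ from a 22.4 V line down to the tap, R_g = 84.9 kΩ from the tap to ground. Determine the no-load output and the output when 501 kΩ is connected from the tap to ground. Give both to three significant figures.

Unloaded: 18.5 V; loaded: 17.9 V

Open-circuit: V = 22.4 × 84.9/(18.0 + 84.9) = 18.5 V.
With the load, R_g becomes R_g‖R_L = 72.60 kΩ, so V = 22.4 × 72.60/90.60 = 17.9 V.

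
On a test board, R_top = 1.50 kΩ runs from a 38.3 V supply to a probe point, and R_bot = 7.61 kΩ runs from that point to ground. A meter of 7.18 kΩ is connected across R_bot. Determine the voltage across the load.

The load sits in parallel with R_bot: R_bot‖R_L = (7.61 × 7.18) / (7.61 + 7.18) = 3.694 kΩ.
V_out = 38.3 × 3.694 / (1.50 + 3.694) = 38.3 × 3.694/5.194 = 27.2 V.
(Unloaded it would have been 32.0 V.)

V_out ≈ 27.2 V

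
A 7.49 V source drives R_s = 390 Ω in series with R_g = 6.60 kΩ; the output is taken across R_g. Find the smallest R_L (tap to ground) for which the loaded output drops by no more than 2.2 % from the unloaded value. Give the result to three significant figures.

R_L(min) ≈ 16.4 kΩ

Output resistance R_th = R_s‖R_g = (390 × 6600)/6990 = 368.2 Ω.
The fractional drop is R_th/(R_th + R_L); requiring this ≤ 0.0220 gives R_L ≥ R_th(1/0.0220 − 1) = 368.2 × 44.45 = 16.4 kΩ.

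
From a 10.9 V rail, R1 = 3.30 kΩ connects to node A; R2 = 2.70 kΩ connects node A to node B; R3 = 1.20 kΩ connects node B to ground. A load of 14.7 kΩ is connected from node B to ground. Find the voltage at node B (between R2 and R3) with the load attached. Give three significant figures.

At node B, R3 is in parallel with the load: R3‖R_L = 1.109 kΩ.
Below node A the resistance is R2 + (R3‖R_L) = 3.809 kΩ, so V_A = 10.9 × 3.809/7.109 = 5.841 V.
Then V_B = V_A × (R3‖R_L)/(R2 + R3‖R_L) = 5.841 × 1.109/3.809 = 1.70 V.

V ≈ 1.70 V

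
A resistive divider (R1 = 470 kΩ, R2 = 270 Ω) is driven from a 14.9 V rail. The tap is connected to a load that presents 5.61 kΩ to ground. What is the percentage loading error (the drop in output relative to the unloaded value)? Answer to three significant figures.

4.59 %

The divider's output (Thévenin) resistance is R1‖R2 = 269.8 Ω.
Fractional drop under load = R_th/(R_th + R_L) = 269.8 / (269.8 + 5610) = 0.04589.
So the output falls by 4.59 %.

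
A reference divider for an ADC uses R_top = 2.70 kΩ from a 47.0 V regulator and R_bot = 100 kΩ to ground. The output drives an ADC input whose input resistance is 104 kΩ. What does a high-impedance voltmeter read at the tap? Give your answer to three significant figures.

V_out ≈ 44.6 V

The load sits in parallel with R_bot: R_bot‖R_L = (100 × 104) / (100 + 104) = 50.98 kΩ.
V_out = 47.0 × 50.98 / (2.70 + 50.98) = 47.0 × 50.98/53.68 = 44.6 V.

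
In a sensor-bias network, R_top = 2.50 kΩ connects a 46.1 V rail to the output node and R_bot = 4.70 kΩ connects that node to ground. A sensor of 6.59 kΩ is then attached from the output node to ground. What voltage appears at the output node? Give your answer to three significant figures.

The load sits in parallel with R_bot: R_bot‖R_L = (4.70 × 6.59) / (4.70 + 6.59) = 2.743 kΩ.
V_out = 46.1 × 2.743 / (2.50 + 2.743) = 46.1 × 2.743/5.243 = 24.1 V.

V_out ≈ 24.1 V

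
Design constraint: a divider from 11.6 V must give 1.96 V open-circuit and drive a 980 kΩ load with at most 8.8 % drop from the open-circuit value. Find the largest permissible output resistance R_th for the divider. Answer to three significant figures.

R_th ≤ 94.6 kΩ

Loading drop = R_th/(R_th + R_L) ≤ 0.0880, so R_th ≤ R_L · ε/(1−ε) = 980 kΩ × 0.0880/0.9120 = 94.6 kΩ.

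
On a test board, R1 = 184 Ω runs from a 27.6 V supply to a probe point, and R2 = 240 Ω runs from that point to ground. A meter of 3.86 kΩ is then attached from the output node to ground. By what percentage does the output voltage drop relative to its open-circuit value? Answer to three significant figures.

The divider's output (Thévenin) resistance is R1‖R2 = 104.2 Ω.
Fractional drop under load = R_th/(R_th + R_L) = 104.2 / (104.2 + 3860) = 0.02627.
So the output falls by 2.63 %.

2.63 %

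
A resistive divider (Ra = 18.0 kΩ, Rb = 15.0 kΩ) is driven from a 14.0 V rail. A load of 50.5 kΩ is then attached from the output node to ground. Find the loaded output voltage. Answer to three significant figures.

V_out ≈ 5.48 V

The load sits in parallel with Rb: Rb‖R_L = (15.0 × 50.5) / (15.0 + 50.5) = 11.56 kΩ.
V_out = 14.0 × 11.56 / (18.0 + 11.56) = 14.0 × 11.56/29.56 = 5.48 V.
(Unloaded it would have been 6.36 V.)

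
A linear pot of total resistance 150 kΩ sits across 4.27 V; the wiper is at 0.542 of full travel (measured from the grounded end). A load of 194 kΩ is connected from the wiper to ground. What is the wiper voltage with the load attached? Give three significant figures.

The wiper splits the pot into (1−α)R = 68.70 kΩ above and αR = 81.30 kΩ below.
Lower section ‖ load = 57.29 kΩ.
V_wiper = 4.27 × 57.29/(68.70 + 57.29) = 1.94 V.

V ≈ 1.94 V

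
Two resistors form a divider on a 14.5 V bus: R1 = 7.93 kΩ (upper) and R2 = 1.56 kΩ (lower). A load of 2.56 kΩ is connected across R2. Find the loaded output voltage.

V_out ≈ 1.58 V

The load sits in parallel with R2: R2‖R_L = (1.56 × 2.56) / (1.56 + 2.56) = 0.9693 kΩ.
V_out = 14.5 × 0.9693 / (7.93 + 0.9693) = 14.5 × 0.9693/8.899 = 1.58 V.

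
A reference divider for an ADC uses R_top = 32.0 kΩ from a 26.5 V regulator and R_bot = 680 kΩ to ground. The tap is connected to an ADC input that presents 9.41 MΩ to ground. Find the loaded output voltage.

V_out ≈ 25.2 V

The load sits in parallel with R_bot: R_bot‖R_L = (680 × 9410) / (680 + 9410) = 634.2 kΩ.
V_out = 26.5 × 634.2 / (32.0 + 634.2) = 26.5 × 634.2/666.2 = 25.2 V.
(Unloaded it would have been 25.3 V.)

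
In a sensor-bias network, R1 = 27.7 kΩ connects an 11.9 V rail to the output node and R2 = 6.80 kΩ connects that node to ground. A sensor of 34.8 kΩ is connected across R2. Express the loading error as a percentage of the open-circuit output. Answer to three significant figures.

13.6 %

The divider's output (Thévenin) resistance is R1‖R2 = 5.460 kΩ.
Fractional drop under load = R_th/(R_th + R_L) = 5.460 / (5.460 + 34.8) = 0.1356.
So the output falls by 13.6 %.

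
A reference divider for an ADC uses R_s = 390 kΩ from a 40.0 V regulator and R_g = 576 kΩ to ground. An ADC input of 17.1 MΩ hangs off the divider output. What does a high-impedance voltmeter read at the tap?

The load sits in parallel with R_g: R_g‖R_L = (576 × 17100) / (576 + 17100) = 557.2 kΩ.
V_out = 40.0 × 557.2 / (390 + 557.2) = 40.0 × 557.2/947.2 = 23.5 V.
(Unloaded it would have been 23.9 V.)

V_out ≈ 23.5 V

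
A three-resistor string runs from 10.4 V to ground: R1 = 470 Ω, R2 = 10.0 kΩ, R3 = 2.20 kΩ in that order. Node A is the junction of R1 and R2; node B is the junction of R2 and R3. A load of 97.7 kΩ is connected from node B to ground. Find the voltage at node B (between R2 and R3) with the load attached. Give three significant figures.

V ≈ 1.77 V

At node B, R3 is in parallel with the load: R3‖R_L = 2152 Ω.
Below node A the resistance is R2 + (R3‖R_L) = 12150 Ω, so V_A = 10.4 × 12150/12620 = 10.01 V.
Then V_B = V_A × (R3‖R_L)/(R2 + R3‖R_L) = 10.01 × 2152/12150 = 1.77 V.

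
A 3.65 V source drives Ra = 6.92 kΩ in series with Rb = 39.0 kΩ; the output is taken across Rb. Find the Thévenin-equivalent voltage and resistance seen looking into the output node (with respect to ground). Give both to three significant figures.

V_th is the open-circuit tap voltage: 3.65 × 39.0/(6.92 + 39.0) = 3.10 V.
With the supply zeroed, Ra and Rb appear in parallel from the tap: R_th = Ra‖Rb = (6.92 × 39.0)/45.92 = 5.88 kΩ.

V_th = 3.10 V, R_th = 5.88 kΩ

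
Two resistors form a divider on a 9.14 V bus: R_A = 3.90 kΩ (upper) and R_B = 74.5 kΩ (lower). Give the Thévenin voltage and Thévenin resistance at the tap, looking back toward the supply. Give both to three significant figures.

V_th is the open-circuit tap voltage: 9.14 × 74.5/(3.90 + 74.5) = 8.69 V.
With the supply zeroed, R_A and R_B appear in parallel from the tap: R_th = R_A‖R_B = (3.90 × 74.5)/78.40 = 3.71 kΩ.

V_th = 8.69 V, R_th = 3.71 kΩ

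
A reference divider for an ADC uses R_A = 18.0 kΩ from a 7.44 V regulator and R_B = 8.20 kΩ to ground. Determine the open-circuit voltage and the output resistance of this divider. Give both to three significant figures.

V_th is the open-circuit tap voltage: 7.44 × 8.20/(18.0 + 8.20) = 2.33 V.
With the supply zeroed, R_A and R_B appear in parallel from the tap: R_th = R_A‖R_B = (18.0 × 8.20)/26.20 = 5.63 kΩ.

V_th = 2.33 V, R_th = 5.63 kΩ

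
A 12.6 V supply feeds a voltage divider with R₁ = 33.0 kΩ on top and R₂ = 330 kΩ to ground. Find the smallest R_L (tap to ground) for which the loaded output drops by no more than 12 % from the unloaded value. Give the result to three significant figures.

Output resistance R_th = R₁‖R₂ = (33.0 × 330)/363.0 = 30.00 kΩ.
The fractional drop is R_th/(R_th + R_L); requiring this ≤ 0.120 gives R_L ≥ R_th(1/0.120 − 1) = 30.00 × 7.333 = 220 kΩ.

R_L(min) ≈ 220 kΩ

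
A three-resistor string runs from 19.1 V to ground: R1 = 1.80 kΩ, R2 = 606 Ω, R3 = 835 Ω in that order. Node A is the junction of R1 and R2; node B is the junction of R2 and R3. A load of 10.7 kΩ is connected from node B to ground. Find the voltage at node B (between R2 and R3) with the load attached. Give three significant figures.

V ≈ 4.65 V

At node B, R3 is in parallel with the load: R3‖R_L = 774.6 Ω.
Below node A the resistance is R2 + (R3‖R_L) = 1381 Ω, so V_A = 19.1 × 1381/3181 = 8.291 V.
Then V_B = V_A × (R3‖R_L)/(R2 + R3‖R_L) = 8.291 × 774.6/1381 = 4.65 V.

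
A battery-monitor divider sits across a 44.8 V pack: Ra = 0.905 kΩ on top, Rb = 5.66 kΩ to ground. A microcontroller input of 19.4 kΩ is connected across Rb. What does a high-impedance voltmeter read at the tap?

The load sits in parallel with Rb: Rb‖R_L = (5660 × 19400) / (5660 + 19400) = 4382 Ω.
V_out = 44.8 × 4382 / (905 + 4382) = 44.8 × 4382/5287 = 37.1 V.

V_out ≈ 37.1 V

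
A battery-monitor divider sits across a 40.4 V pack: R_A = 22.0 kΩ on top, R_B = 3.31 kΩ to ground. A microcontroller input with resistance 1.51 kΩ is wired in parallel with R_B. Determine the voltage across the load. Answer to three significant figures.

The load sits in parallel with R_B: R_B‖R_L = (3.31 × 1.51) / (3.31 + 1.51) = 1.037 kΩ.
V_out = 40.4 × 1.037 / (22.0 + 1.037) = 40.4 × 1.037/23.04 = 1.82 V.

V_out ≈ 1.82 V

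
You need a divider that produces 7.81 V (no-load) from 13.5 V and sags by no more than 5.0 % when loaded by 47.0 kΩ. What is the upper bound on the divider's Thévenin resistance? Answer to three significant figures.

R_th ≤ 2.47 kΩ

Loading drop = R_th/(R_th + R_L) ≤ 0.0500, so R_th ≤ R_L · ε/(1−ε) = 47.0 kΩ × 0.0500/0.9500 = 2.47 kΩ.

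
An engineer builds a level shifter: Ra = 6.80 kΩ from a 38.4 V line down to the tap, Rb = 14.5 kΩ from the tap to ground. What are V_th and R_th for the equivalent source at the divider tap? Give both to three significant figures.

V_th is the open-circuit tap voltage: 38.4 × 14.5/(6.80 + 14.5) = 26.1 V.
With the supply zeroed, Ra and Rb appear in parallel from the tap: R_th = Ra‖Rb = (6.80 × 14.5)/21.30 = 4.63 kΩ.

V_th = 26.1 V, R_th = 4.63 kΩ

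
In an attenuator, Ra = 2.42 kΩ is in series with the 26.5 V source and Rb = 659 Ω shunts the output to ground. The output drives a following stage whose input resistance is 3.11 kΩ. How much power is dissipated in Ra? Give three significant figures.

Total resistance from the source is Ra + (Rb‖R_L) = 2964 Ω, so I = 26.5/2964 Ω = 8.941 mA.
P = I²·Ra = (8.941 mA)² × 2.42 kΩ = 193 mW.

P ≈ 193 mW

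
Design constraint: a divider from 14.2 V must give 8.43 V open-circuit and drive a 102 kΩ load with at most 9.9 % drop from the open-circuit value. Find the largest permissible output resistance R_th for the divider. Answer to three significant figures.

Loading drop = R_th/(R_th + R_L) ≤ 0.0990, so R_th ≤ R_L · ε/(1−ε) = 102 kΩ × 0.0990/0.9010 = 11.2 kΩ.

R_th ≤ 11.2 kΩ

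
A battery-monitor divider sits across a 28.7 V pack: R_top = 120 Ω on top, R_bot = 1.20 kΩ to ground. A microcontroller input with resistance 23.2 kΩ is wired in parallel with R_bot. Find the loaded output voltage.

The load sits in parallel with R_bot: R_bot‖R_L = (1200 × 23200) / (1200 + 23200) = 1141 Ω.
V_out = 28.7 × 1141 / (120 + 1141) = 28.7 × 1141/1261 = 26.0 V.

V_out ≈ 26.0 V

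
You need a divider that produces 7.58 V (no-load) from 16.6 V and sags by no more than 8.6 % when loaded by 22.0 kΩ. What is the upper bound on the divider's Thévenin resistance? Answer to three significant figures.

Loading drop = R_th/(R_th + R_L) ≤ 0.0860, so R_th ≤ R_L · ε/(1−ε) = 22.0 kΩ × 0.0860/0.9140 = 2.07 kΩ.

R_th ≤ 2.07 kΩ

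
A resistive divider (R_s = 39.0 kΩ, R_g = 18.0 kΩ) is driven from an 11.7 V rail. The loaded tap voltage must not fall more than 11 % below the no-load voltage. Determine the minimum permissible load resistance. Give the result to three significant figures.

Output resistance R_th = R_s‖R_g = (39.0 × 18.0)/57.00 = 12.32 kΩ.
The fractional drop is R_th/(R_th + R_L); requiring this ≤ 0.110 gives R_L ≥ R_th(1/0.110 − 1) = 12.32 × 8.091 = 99.6 kΩ.

R_L(min) ≈ 99.6 kΩ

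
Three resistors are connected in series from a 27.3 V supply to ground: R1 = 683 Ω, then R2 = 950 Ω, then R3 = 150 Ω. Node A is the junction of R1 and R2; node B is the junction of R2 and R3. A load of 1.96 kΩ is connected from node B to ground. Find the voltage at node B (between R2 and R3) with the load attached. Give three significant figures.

V ≈ 2.15 V

At node B, R3 is in parallel with the load: R3‖R_L = 139.3 Ω.
Below node A the resistance is R2 + (R3‖R_L) = 1089 Ω, so V_A = 27.3 × 1089/1772 = 16.78 V.
Then V_B = V_A × (R3‖R_L)/(R2 + R3‖R_L) = 16.78 × 139.3/1089 = 2.15 V.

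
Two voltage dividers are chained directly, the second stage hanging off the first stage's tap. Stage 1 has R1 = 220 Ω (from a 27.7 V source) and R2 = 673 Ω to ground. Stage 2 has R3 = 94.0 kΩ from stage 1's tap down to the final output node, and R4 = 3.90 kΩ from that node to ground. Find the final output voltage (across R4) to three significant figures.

V_out ≈ 0.830 V

Stage 2 presents R3+R4 = 97900 Ω as a load on stage 1's tap.
Stage 1's lower leg becomes R2‖(R3+R4) = 668.4 Ω, so V_mid = 27.7 × 668.4/888.4 = 20.84 V.
Stage 2 is itself unloaded: V_out = V_mid × R4/(R3+R4) = 20.84 × 3900/97900 = 0.830 V.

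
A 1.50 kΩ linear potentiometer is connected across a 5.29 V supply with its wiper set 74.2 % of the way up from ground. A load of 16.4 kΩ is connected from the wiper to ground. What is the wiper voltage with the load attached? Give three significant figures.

V ≈ 3.86 V

The wiper splits the pot into (1−α)R = 387.0 Ω above and αR = 1113 Ω below.
Lower section ‖ load = 1042 Ω.
V_wiper = 5.29 × 1042/(387.0 + 1042) = 3.86 V.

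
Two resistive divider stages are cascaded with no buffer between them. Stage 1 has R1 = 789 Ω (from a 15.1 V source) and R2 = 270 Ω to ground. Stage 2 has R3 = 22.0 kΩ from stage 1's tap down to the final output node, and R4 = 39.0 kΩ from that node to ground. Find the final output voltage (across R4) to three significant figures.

V_out ≈ 2.45 V

Stage 2 presents R3+R4 = 61000 Ω as a load on stage 1's tap.
Stage 1's lower leg becomes R2‖(R3+R4) = 268.8 Ω, so V_mid = 15.1 × 268.8/1058 = 3.837 V.
Stage 2 is itself unloaded: V_out = V_mid × R4/(R3+R4) = 3.837 × 39000/61000 = 2.45 V.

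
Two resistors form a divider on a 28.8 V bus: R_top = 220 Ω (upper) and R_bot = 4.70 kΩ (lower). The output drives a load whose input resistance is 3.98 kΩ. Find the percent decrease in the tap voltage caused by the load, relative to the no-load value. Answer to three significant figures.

The divider's output (Thévenin) resistance is R_top‖R_bot = 210.2 Ω.
Fractional drop under load = R_th/(R_th + R_L) = 210.2 / (210.2 + 3980) = 0.05016.
So the output falls by 5.02 %.

5.02 %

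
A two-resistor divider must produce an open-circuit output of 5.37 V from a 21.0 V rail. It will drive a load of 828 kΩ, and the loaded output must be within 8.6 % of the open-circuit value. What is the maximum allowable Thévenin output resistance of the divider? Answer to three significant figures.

Loading drop = R_th/(R_th + R_L) ≤ 0.0860, so R_th ≤ R_L · ε/(1−ε) = 828 kΩ × 0.0860/0.9140 = 77.9 kΩ.

R_th ≤ 77.9 kΩ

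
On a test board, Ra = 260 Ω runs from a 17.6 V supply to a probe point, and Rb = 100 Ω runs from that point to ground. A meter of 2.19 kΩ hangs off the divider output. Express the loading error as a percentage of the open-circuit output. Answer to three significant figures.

The divider's output (Thévenin) resistance is Ra‖Rb = 72.22 Ω.
Fractional drop under load = R_th/(R_th + R_L) = 72.22 / (72.22 + 2190) = 0.03193.
So the output falls by 3.19 %.

3.19 %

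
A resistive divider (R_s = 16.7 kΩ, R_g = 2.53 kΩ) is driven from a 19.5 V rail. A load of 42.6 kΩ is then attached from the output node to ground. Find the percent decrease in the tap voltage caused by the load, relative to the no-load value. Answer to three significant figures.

4.90 %

The divider's output (Thévenin) resistance is R_s‖R_g = 2.197 kΩ.
Fractional drop under load = R_th/(R_th + R_L) = 2.197 / (2.197 + 42.6) = 0.04905.
So the output falls by 4.90 %.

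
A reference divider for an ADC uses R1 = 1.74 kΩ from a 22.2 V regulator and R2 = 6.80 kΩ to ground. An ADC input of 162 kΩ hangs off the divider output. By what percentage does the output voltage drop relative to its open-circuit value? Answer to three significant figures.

0.848 %

The divider's output (Thévenin) resistance is R1‖R2 = 1.385 kΩ.
Fractional drop under load = R_th/(R_th + R_L) = 1.385 / (1.385 + 162) = 0.008480.
So the output falls by 0.848 %.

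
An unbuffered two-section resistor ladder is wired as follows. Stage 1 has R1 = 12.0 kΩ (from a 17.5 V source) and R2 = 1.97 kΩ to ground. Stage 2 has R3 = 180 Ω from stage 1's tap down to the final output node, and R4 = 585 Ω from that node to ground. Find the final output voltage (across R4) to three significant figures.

Stage 2 presents R3+R4 = 765.0 Ω as a load on stage 1's tap.
Stage 1's lower leg becomes R2‖(R3+R4) = 551.0 Ω, so V_mid = 17.5 × 551.0/12550 = 0.7683 V.
Stage 2 is itself unloaded: V_out = V_mid × R4/(R3+R4) = 0.7683 × 585/765.0 = 0.588 V.

V_out ≈ 0.588 V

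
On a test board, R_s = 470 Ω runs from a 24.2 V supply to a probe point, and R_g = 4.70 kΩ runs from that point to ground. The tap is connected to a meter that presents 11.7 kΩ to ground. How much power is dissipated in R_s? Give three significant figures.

P ≈ 18.8 mW

Total resistance from the source is R_s + (R_g‖R_L) = 3823 Ω, so I = 24.2/3823 Ω = 6.330 mA.
P = I²·R_s = (6.330 mA)² × 470 Ω = 18.8 mW.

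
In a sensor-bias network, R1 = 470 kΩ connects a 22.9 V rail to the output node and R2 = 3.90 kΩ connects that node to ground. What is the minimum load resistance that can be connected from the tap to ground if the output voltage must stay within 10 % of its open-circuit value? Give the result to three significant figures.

Output resistance R_th = R1‖R2 = (470 × 3.90)/473.9 = 3.868 kΩ.
The fractional drop is R_th/(R_th + R_L); requiring this ≤ 0.100 gives R_L ≥ R_th(1/0.100 − 1) = 3.868 × 9.000 = 34.8 kΩ.

R_L(min) ≈ 34.8 kΩ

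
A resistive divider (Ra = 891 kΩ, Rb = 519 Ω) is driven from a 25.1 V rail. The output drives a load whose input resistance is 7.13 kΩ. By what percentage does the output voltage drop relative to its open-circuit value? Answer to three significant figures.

6.78 %

The divider's output (Thévenin) resistance is Ra‖Rb = 518.7 Ω.
Fractional drop under load = R_th/(R_th + R_L) = 518.7 / (518.7 + 7130) = 0.06782.
So the output falls by 6.78 %.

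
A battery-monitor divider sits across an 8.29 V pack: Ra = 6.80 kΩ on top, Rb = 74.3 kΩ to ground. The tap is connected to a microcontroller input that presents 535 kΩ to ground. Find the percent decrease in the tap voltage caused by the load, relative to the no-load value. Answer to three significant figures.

The divider's output (Thévenin) resistance is Ra‖Rb = 6.230 kΩ.
Fractional drop under load = R_th/(R_th + R_L) = 6.230 / (6.230 + 535) = 0.01151.
So the output falls by 1.15 %.

1.15 %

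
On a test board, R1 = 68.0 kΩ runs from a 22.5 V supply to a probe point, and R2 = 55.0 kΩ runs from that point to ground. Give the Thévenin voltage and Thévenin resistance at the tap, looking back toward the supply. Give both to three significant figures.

V_th = 10.1 V, R_th = 30.4 kΩ

V_th is the open-circuit tap voltage: 22.5 × 55.0/(68.0 + 55.0) = 10.1 V.
With the supply zeroed, R1 and R2 appear in parallel from the tap: R_th = R1‖R2 = (68.0 × 55.0)/123.0 = 30.4 kΩ.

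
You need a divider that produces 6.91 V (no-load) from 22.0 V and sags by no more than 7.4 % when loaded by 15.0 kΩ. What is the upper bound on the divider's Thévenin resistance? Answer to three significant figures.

R_th ≤ 1.20 kΩ

Loading drop = R_th/(R_th + R_L) ≤ 0.0740, so R_th ≤ R_L · ε/(1−ε) = 15.0 kΩ × 0.0740/0.9260 = 1.20 kΩ.
(Any R1, R2 with R2/(R1+R2) = 0.314 and R1‖R2 ≤ 1.20 kΩ will meet the spec.)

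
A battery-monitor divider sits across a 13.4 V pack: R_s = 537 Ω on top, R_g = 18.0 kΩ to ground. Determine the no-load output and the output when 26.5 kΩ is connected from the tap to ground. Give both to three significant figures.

Open-circuit: V = 13.4 × 18000/(537 + 18000) = 13.0 V.
With the load, R_g becomes R_g‖R_L = 10720 Ω, so V = 13.4 × 10720/11260 = 12.8 V.

Unloaded: 13.0 V; loaded: 12.8 V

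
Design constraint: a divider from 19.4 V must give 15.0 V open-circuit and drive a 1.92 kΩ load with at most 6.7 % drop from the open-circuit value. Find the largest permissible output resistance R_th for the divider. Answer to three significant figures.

Loading drop = R_th/(R_th + R_L) ≤ 0.0670, so R_th ≤ R_L · ε/(1−ε) = 1.92 kΩ × 0.0670/0.9330 = 138 Ω.

R_th ≤ 138 Ω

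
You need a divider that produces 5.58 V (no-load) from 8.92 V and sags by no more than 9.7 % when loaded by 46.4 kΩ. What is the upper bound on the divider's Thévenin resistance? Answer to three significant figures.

R_th ≤ 4.98 kΩ

Loading drop = R_th/(R_th + R_L) ≤ 0.0970, so R_th ≤ R_L · ε/(1−ε) = 46.4 kΩ × 0.0970/0.9030 = 4.98 kΩ.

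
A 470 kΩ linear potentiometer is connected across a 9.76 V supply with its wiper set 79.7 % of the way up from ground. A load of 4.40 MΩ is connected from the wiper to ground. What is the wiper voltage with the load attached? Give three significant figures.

The wiper splits the pot into (1−α)R = 95.41 kΩ above and αR = 374.6 kΩ below.
Lower section ‖ load = 345.2 kΩ.
V_wiper = 9.76 × 345.2/(95.41 + 345.2) = 7.65 V.

V ≈ 7.65 V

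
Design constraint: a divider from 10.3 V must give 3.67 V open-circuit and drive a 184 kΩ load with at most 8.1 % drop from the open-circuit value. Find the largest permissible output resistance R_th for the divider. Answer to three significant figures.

R_th ≤ 16.2 kΩ

Loading drop = R_th/(R_th + R_L) ≤ 0.0810, so R_th ≤ R_L · ε/(1−ε) = 184 kΩ × 0.0810/0.9190 = 16.2 kΩ.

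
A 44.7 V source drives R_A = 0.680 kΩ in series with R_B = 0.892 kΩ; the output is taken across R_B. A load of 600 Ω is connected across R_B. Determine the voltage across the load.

V_out ≈ 15.4 V

The load sits in parallel with R_B: R_B‖R_L = (892 × 600) / (892 + 600) = 358.7 Ω.
V_out = 44.7 × 358.7 / (680 + 358.7) = 44.7 × 358.7/1039 = 15.4 V.
(Unloaded it would have been 25.4 V.)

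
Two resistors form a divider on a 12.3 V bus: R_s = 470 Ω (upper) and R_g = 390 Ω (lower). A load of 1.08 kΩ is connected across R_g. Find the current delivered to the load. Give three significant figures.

I_L ≈ 4.31 mA

R_g‖R_L = 286.5 Ω; V_out = 12.3 × 286.5/756.5 = 4.659 V.
I_L = V_out / R_L = 4.659 / 1.08 kΩ = 4.31 mA.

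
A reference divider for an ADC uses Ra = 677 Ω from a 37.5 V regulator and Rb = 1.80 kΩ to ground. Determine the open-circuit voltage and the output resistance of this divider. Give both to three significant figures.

V_th is the open-circuit tap voltage: 37.5 × 1800/(677 + 1800) = 27.3 V.
With the supply zeroed, Ra and Rb appear in parallel from the tap: R_th = Ra‖Rb = (677 × 1800)/2477 = 492 Ω.

V_th = 27.3 V, R_th = 492 Ω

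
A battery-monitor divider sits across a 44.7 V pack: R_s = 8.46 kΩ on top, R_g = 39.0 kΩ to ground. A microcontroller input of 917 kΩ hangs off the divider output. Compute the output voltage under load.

The load sits in parallel with R_g: R_g‖R_L = (39.0 × 917) / (39.0 + 917) = 37.41 kΩ.
V_out = 44.7 × 37.41 / (8.46 + 37.41) = 44.7 × 37.41/45.87 = 36.5 V.

V_out ≈ 36.5 V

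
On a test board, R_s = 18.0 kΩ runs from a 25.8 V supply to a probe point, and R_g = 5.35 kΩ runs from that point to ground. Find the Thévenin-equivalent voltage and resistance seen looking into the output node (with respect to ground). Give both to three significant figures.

V_th = 5.91 V, R_th = 4.12 kΩ

V_th is the open-circuit tap voltage: 25.8 × 5.35/(18.0 + 5.35) = 5.91 V.
With the supply zeroed, R_s and R_g appear in parallel from the tap: R_th = R_s‖R_g = (18.0 × 5.35)/23.35 = 4.12 kΩ.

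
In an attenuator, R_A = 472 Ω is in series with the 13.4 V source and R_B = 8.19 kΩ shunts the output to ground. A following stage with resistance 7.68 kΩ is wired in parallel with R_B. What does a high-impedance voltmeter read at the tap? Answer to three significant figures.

The load sits in parallel with R_B: R_B‖R_L = (8190 × 7680) / (8190 + 7680) = 3963 Ω.
V_out = 13.4 × 3963 / (472 + 3963) = 13.4 × 3963/4435 = 12.0 V.
(Unloaded it would have been 12.7 V.)

V_out ≈ 12.0 V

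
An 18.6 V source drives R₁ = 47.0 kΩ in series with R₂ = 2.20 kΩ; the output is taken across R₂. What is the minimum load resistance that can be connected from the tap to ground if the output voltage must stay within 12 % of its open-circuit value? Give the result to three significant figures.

R_L(min) ≈ 15.4 kΩ

Output resistance R_th = R₁‖R₂ = (47.0 × 2.20)/49.20 = 2.102 kΩ.
The fractional drop is R_th/(R_th + R_L); requiring this ≤ 0.120 gives R_L ≥ R_th(1/0.120 − 1) = 2.102 × 7.333 = 15.4 kΩ.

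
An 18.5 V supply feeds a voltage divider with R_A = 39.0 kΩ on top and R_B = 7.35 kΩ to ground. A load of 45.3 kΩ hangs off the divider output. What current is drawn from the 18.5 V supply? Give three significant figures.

R_B‖R_L = 6.324 kΩ, so the source sees R_A + R_B‖R_L = 45.32 kΩ.
I = 18.5 V / 45.32 kΩ = 0.408 mA.

I ≈ 0.408 mA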